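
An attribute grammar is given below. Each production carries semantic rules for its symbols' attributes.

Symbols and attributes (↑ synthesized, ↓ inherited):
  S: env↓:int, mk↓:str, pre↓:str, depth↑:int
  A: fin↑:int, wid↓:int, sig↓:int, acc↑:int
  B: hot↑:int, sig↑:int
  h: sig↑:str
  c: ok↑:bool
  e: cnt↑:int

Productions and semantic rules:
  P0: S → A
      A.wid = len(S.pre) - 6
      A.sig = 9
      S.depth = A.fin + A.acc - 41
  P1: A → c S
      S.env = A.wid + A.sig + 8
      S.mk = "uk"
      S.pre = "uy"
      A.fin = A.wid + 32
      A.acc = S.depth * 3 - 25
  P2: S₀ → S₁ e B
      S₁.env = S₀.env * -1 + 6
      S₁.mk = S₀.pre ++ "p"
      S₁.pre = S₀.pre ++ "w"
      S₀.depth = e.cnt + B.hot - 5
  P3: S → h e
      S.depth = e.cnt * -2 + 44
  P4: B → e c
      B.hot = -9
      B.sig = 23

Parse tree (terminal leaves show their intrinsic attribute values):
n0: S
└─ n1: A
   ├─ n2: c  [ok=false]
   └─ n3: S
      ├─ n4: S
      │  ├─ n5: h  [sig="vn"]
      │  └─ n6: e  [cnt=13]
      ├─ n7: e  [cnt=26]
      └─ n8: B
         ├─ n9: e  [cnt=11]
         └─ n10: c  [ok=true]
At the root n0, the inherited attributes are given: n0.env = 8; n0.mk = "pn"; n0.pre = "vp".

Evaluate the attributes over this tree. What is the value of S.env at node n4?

1. n0.env = 8  [given at root]
2. n0.mk = "pn"  [given at root]
3. n0.pre = "vp"  [given at root]
4. n1.wid = -4  [len(S.pre) - 6]
5. n1.sig = 9  [9]
6. n2.ok = false  [terminal]
7. n3.env = 13  [A.wid + A.sig + 8]
8. n3.mk = "uk"  ["uk"]
9. n3.pre = "uy"  ["uy"]
10. n4.env = -7  [S₀.env * -1 + 6]
11. n4.mk = "uyp"  [S₀.pre ++ "p"]
12. n4.pre = "uyw"  [S₀.pre ++ "w"]
13. n5.sig = "vn"  [terminal]
14. n6.cnt = 13  [terminal]
15. n4.depth = 18  [e.cnt * -2 + 44]
16. n7.cnt = 26  [terminal]
17. n9.cnt = 11  [terminal]
18. n10.ok = true  [terminal]
19. n8.hot = -9  [-9]
20. n8.sig = 23  [23]
21. n3.depth = 12  [e.cnt + B.hot - 5]
22. n1.fin = 28  [A.wid + 32]
23. n1.acc = 11  [S.depth * 3 - 25]
24. n0.depth = -2  [A.fin + A.acc - 41]

-7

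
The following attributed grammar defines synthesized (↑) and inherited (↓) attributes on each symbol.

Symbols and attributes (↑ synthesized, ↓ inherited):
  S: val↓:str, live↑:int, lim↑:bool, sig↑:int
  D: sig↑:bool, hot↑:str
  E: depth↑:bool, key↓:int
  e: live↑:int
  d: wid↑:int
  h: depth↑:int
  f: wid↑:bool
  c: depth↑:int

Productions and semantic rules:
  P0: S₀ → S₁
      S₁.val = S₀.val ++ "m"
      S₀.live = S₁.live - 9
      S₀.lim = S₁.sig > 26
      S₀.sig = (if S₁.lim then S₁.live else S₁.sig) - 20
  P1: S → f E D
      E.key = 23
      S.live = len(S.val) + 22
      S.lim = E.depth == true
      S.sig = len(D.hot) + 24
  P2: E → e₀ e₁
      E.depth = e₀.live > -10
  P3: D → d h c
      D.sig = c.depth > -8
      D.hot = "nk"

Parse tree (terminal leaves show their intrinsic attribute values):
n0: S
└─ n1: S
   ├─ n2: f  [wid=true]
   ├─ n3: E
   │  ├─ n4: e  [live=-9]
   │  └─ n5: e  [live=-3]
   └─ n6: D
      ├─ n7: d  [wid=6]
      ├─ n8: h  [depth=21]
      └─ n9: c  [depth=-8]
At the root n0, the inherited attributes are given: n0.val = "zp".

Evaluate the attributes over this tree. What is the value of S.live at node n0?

16

1. n0.val = "zp"  [given at root]
2. n1.val = "zpm"  [S₀.val ++ "m"]
3. n2.wid = true  [terminal]
4. n3.key = 23  [23]
5. n4.live = -9  [terminal]
6. n5.live = -3  [terminal]
7. n3.depth = true  [e₀.live > -10]
8. n7.wid = 6  [terminal]
9. n8.depth = 21  [terminal]
10. n9.depth = -8  [terminal]
11. n6.sig = false  [c.depth > -8]
12. n6.hot = "nk"  ["nk"]
13. n1.live = 25  [len(S.val) + 22]
14. n1.lim = true  [E.depth == true]
15. n1.sig = 26  [len(D.hot) + 24]
16. n0.live = 16  [S₁.live - 9]
17. n0.lim = false  [S₁.sig > 26]
18. n0.sig = 5  [(if S₁.lim then S₁.live else S₁.sig) - 20]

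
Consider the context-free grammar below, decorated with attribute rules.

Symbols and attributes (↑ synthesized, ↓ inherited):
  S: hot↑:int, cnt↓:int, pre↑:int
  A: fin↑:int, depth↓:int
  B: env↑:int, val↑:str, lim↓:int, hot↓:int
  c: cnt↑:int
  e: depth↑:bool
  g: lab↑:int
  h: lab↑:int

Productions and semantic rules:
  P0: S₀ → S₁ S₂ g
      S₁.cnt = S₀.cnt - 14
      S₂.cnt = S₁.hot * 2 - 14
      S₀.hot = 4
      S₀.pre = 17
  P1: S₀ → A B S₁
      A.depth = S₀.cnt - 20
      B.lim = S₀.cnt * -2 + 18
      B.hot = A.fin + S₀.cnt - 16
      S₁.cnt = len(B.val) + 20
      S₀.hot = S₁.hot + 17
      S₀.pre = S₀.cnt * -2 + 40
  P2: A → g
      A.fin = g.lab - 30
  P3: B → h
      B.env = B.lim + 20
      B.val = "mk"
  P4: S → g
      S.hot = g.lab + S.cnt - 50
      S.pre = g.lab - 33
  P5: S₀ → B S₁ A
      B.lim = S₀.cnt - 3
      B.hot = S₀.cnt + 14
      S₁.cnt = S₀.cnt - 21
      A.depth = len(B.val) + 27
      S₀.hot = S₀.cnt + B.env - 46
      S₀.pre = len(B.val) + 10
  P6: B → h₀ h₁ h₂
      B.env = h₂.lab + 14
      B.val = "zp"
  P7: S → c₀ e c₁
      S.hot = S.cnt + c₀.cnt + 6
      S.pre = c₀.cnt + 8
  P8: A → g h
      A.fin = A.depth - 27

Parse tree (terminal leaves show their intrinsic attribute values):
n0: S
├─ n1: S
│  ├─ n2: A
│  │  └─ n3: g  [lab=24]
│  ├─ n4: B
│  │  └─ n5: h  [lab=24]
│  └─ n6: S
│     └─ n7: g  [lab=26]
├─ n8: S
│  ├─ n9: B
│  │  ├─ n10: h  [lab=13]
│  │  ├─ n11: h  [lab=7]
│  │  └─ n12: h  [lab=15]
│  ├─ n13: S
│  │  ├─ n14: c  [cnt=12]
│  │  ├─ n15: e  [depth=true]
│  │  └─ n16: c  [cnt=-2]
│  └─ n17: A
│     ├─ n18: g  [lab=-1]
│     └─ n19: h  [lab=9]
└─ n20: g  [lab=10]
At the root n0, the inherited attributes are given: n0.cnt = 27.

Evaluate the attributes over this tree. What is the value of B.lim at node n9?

1. n0.cnt = 27  [given at root]
2. n1.cnt = 13  [S₀.cnt - 14]
3. n2.depth = -7  [S₀.cnt - 20]
4. n3.lab = 24  [terminal]
5. n2.fin = -6  [g.lab - 30]
6. n4.lim = -8  [S₀.cnt * -2 + 18]
7. n4.hot = -9  [A.fin + S₀.cnt - 16]
8. n5.lab = 24  [terminal]
9. n4.env = 12  [B.lim + 20]
10. n4.val = "mk"  ["mk"]
11. n6.cnt = 22  [len(B.val) + 20]
12. n7.lab = 26  [terminal]
13. n6.hot = -2  [g.lab + S.cnt - 50]
14. n6.pre = -7  [g.lab - 33]
15. n1.hot = 15  [S₁.hot + 17]
16. n1.pre = 14  [S₀.cnt * -2 + 40]
17. n8.cnt = 16  [S₁.hot * 2 - 14]
18. n9.lim = 13  [S₀.cnt - 3]
19. n9.hot = 30  [S₀.cnt + 14]
20. n10.lab = 13  [terminal]
21. n11.lab = 7  [terminal]
22. n12.lab = 15  [terminal]
23. n9.env = 29  [h₂.lab + 14]
24. n9.val = "zp"  ["zp"]
25. n13.cnt = -5  [S₀.cnt - 21]
26. n14.cnt = 12  [terminal]
27. n15.depth = true  [terminal]
28. n16.cnt = -2  [terminal]
29. n13.hot = 13  [S.cnt + c₀.cnt + 6]
30. n13.pre = 20  [c₀.cnt + 8]
31. n17.depth = 29  [len(B.val) + 27]
32. n18.lab = -1  [terminal]
33. n19.lab = 9  [terminal]
34. n17.fin = 2  [A.depth - 27]
35. n8.hot = -1  [S₀.cnt + B.env - 46]
36. n8.pre = 12  [len(B.val) + 10]
37. n20.lab = 10  [terminal]
38. n0.hot = 4  [4]
39. n0.pre = 17  [17]

13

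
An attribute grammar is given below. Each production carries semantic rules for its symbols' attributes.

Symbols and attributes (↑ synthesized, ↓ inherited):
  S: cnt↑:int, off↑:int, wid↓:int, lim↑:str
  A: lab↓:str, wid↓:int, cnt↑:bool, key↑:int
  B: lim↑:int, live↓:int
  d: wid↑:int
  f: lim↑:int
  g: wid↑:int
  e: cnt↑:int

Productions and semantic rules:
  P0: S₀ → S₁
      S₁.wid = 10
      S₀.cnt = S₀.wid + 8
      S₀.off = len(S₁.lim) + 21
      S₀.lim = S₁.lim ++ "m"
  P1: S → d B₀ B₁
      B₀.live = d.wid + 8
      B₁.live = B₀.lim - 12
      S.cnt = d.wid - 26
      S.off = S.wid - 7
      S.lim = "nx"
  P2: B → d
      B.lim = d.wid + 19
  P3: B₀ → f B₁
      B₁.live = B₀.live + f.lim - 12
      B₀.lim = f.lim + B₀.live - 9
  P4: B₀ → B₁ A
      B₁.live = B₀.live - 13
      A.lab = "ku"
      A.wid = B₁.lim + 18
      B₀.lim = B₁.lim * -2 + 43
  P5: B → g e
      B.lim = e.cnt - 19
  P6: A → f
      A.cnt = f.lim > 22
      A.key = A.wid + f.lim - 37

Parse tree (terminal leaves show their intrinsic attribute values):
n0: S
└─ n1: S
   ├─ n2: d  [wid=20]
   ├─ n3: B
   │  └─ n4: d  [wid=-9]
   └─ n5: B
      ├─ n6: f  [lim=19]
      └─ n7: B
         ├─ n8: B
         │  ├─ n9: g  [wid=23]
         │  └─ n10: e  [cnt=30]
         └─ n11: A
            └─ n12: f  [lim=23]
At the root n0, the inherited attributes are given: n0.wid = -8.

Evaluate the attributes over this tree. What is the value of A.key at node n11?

1. n0.wid = -8  [given at root]
2. n1.wid = 10  [10]
3. n2.wid = 20  [terminal]
4. n3.live = 28  [d.wid + 8]
5. n4.wid = -9  [terminal]
6. n3.lim = 10  [d.wid + 19]
7. n5.live = -2  [B₀.lim - 12]
8. n6.lim = 19  [terminal]
9. n7.live = 5  [B₀.live + f.lim - 12]
10. n8.live = -8  [B₀.live - 13]
11. n9.wid = 23  [terminal]
12. n10.cnt = 30  [terminal]
13. n8.lim = 11  [e.cnt - 19]
14. n11.lab = "ku"  ["ku"]
15. n11.wid = 29  [B₁.lim + 18]
16. n12.lim = 23  [terminal]
17. n11.cnt = true  [f.lim > 22]
18. n11.key = 15  [A.wid + f.lim - 37]
19. n7.lim = 21  [B₁.lim * -2 + 43]
20. n5.lim = 8  [f.lim + B₀.live - 9]
21. n1.cnt = -6  [d.wid - 26]
22. n1.off = 3  [S.wid - 7]
23. n1.lim = "nx"  ["nx"]
24. n0.cnt = 0  [S₀.wid + 8]
25. n0.off = 23  [len(S₁.lim) + 21]
26. n0.lim = "nxm"  [S₁.lim ++ "m"]

15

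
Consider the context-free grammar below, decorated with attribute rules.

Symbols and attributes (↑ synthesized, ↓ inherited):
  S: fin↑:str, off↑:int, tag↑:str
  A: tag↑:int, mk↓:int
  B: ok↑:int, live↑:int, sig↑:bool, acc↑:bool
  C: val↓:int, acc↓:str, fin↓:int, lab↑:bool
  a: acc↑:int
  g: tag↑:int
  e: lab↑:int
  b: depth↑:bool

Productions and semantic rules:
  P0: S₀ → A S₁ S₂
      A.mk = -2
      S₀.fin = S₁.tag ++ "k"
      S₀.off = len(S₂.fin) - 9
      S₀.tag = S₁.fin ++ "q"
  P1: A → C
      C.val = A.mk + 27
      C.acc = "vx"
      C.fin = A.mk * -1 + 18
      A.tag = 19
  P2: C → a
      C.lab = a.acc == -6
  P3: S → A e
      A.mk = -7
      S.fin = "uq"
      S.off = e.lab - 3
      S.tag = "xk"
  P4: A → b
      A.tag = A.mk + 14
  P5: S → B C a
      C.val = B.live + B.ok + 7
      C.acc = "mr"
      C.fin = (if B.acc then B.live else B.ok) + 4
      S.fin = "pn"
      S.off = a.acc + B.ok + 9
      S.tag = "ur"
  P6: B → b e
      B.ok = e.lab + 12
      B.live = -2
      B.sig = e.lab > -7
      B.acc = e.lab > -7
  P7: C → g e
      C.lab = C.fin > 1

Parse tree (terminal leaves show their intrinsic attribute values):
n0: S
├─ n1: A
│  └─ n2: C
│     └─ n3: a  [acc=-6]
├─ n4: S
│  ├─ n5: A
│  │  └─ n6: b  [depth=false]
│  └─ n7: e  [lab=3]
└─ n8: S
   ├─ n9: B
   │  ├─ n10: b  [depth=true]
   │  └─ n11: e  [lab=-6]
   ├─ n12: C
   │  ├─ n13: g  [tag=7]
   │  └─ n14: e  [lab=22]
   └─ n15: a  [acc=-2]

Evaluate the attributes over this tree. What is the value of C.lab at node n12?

true

1. n1.mk = -2  [-2]
2. n2.val = 25  [A.mk + 27]
3. n2.acc = "vx"  ["vx"]
4. n2.fin = 20  [A.mk * -1 + 18]
5. n3.acc = -6  [terminal]
6. n2.lab = true  [a.acc == -6]
7. n1.tag = 19  [19]
8. n5.mk = -7  [-7]
9. n6.depth = false  [terminal]
10. n5.tag = 7  [A.mk + 14]
11. n7.lab = 3  [terminal]
12. n4.fin = "uq"  ["uq"]
13. n4.off = 0  [e.lab - 3]
14. n4.tag = "xk"  ["xk"]
15. n10.depth = true  [terminal]
16. n11.lab = -6  [terminal]
17. n9.ok = 6  [e.lab + 12]
18. n9.live = -2  [-2]
19. n9.sig = true  [e.lab > -7]
20. n9.acc = true  [e.lab > -7]
21. n12.val = 11  [B.live + B.ok + 7]
22. n12.acc = "mr"  ["mr"]
23. n12.fin = 2  [(if B.acc then B.live else B.ok) + 4]
24. n13.tag = 7  [terminal]
25. n14.lab = 22  [terminal]
26. n12.lab = true  [C.fin > 1]
27. n15.acc = -2  [terminal]
28. n8.fin = "pn"  ["pn"]
29. n8.off = 13  [a.acc + B.ok + 9]
30. n8.tag = "ur"  ["ur"]
31. n0.fin = "xkk"  [S₁.tag ++ "k"]
32. n0.off = -7  [len(S₂.fin) - 9]
33. n0.tag = "uqq"  [S₁.fin ++ "q"]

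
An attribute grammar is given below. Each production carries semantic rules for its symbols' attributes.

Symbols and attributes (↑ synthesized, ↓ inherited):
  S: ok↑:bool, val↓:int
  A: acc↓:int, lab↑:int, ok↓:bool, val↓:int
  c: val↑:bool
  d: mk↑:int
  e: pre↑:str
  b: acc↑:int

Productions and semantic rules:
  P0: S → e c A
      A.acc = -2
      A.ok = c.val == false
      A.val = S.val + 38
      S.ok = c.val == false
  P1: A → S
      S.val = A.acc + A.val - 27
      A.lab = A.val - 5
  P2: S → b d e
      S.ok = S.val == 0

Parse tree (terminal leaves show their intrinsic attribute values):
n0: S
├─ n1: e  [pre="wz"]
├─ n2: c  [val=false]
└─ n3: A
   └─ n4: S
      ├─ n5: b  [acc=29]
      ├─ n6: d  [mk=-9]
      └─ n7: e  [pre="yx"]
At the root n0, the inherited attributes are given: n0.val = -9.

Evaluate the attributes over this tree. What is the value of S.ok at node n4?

true

1. n0.val = -9  [given at root]
2. n1.pre = "wz"  [terminal]
3. n2.val = false  [terminal]
4. n3.acc = -2  [-2]
5. n3.ok = true  [c.val == false]
6. n3.val = 29  [S.val + 38]
7. n4.val = 0  [A.acc + A.val - 27]
8. n5.acc = 29  [terminal]
9. n6.mk = -9  [terminal]
10. n7.pre = "yx"  [terminal]
11. n4.ok = true  [S.val == 0]
12. n3.lab = 24  [A.val - 5]
13. n0.ok = true  [c.val == false]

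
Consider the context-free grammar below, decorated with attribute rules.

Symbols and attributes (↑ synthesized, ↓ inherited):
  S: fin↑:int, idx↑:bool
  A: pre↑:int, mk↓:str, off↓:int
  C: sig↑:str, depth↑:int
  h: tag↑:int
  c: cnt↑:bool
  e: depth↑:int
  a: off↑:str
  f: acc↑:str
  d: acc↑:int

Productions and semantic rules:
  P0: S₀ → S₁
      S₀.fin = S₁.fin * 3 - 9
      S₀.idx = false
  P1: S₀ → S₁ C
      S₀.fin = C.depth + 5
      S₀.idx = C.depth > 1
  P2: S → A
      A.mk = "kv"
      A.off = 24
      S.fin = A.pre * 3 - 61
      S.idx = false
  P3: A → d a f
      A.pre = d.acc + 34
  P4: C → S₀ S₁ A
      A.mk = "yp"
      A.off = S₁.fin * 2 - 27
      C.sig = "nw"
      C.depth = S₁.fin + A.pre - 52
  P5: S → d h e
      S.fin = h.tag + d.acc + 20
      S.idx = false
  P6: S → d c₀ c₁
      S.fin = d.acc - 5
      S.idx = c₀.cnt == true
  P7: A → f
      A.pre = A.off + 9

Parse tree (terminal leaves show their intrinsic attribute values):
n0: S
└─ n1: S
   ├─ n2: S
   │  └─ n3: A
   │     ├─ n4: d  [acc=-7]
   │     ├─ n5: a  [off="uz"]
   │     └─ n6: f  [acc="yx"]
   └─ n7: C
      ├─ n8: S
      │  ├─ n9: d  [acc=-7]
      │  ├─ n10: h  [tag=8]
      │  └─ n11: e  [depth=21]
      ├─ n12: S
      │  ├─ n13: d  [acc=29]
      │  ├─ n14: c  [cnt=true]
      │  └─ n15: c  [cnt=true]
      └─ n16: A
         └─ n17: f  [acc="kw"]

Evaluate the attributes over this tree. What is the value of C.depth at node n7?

2

1. n3.mk = "kv"  ["kv"]
2. n3.off = 24  [24]
3. n4.acc = -7  [terminal]
4. n5.off = "uz"  [terminal]
5. n6.acc = "yx"  [terminal]
6. n3.pre = 27  [d.acc + 34]
7. n2.fin = 20  [A.pre * 3 - 61]
8. n2.idx = false  [false]
9. n9.acc = -7  [terminal]
10. n10.tag = 8  [terminal]
11. n11.depth = 21  [terminal]
12. n8.fin = 21  [h.tag + d.acc + 20]
13. n8.idx = false  [false]
14. n13.acc = 29  [terminal]
15. n14.cnt = true  [terminal]
16. n15.cnt = true  [terminal]
17. n12.fin = 24  [d.acc - 5]
18. n12.idx = true  [c₀.cnt == true]
19. n16.mk = "yp"  ["yp"]
20. n16.off = 21  [S₁.fin * 2 - 27]
21. n17.acc = "kw"  [terminal]
22. n16.pre = 30  [A.off + 9]
23. n7.sig = "nw"  ["nw"]
24. n7.depth = 2  [S₁.fin + A.pre - 52]
25. n1.fin = 7  [C.depth + 5]
26. n1.idx = true  [C.depth > 1]
27. n0.fin = 12  [S₁.fin * 3 - 9]
28. n0.idx = false  [false]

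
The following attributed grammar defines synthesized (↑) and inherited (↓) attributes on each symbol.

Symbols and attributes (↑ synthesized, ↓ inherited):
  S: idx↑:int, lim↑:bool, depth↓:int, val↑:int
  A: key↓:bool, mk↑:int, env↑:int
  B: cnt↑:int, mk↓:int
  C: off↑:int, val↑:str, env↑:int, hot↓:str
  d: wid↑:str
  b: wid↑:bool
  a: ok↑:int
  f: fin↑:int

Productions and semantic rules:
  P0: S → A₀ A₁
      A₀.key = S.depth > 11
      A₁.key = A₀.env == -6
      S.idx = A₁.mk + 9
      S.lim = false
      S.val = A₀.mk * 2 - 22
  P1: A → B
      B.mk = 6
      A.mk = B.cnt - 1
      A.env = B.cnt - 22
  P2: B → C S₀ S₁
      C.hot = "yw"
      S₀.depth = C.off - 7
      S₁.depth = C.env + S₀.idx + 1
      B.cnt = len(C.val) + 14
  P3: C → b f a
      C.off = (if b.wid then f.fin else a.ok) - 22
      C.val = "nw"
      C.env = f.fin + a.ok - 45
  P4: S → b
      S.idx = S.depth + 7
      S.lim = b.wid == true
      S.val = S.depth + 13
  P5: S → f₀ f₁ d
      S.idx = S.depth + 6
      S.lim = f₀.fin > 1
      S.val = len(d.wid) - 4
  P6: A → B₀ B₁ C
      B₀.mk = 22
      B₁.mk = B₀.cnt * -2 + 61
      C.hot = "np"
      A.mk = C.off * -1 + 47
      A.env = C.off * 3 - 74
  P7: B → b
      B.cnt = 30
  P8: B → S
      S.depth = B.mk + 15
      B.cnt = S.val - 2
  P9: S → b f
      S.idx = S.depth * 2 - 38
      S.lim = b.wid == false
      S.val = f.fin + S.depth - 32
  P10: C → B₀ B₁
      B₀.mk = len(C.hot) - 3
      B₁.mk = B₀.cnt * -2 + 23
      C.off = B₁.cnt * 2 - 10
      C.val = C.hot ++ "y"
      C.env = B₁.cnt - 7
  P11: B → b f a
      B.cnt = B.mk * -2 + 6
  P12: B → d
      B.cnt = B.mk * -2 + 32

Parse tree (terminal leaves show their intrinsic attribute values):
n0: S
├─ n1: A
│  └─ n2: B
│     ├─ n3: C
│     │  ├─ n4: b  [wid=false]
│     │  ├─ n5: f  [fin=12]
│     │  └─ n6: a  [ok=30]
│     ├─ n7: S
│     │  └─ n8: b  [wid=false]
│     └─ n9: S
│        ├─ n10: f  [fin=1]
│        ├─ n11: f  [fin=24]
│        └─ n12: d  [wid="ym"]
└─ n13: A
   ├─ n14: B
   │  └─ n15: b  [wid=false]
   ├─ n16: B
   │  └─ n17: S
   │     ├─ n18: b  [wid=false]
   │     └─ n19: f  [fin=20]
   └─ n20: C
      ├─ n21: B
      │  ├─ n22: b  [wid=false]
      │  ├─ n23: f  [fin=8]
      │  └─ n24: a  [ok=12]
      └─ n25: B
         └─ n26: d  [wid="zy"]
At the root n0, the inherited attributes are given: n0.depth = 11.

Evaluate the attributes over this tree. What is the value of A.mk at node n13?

21

1. n0.depth = 11  [given at root]
2. n1.key = false  [S.depth > 11]
3. n2.mk = 6  [6]
4. n3.hot = "yw"  ["yw"]
5. n4.wid = false  [terminal]
6. n5.fin = 12  [terminal]
7. n6.ok = 30  [terminal]
8. n3.off = 8  [(if b.wid then f.fin else a.ok) - 22]
9. n3.val = "nw"  ["nw"]
10. n3.env = -3  [f.fin + a.ok - 45]
11. n7.depth = 1  [C.off - 7]
12. n8.wid = false  [terminal]
13. n7.idx = 8  [S.depth + 7]
14. n7.lim = false  [b.wid == true]
15. n7.val = 14  [S.depth + 13]
16. n9.depth = 6  [C.env + S₀.idx + 1]
17. n10.fin = 1  [terminal]
18. n11.fin = 24  [terminal]
19. n12.wid = "ym"  [terminal]
20. n9.idx = 12  [S.depth + 6]
21. n9.lim = false  [f₀.fin > 1]
22. n9.val = -2  [len(d.wid) - 4]
23. n2.cnt = 16  [len(C.val) + 14]
24. n1.mk = 15  [B.cnt - 1]
25. n1.env = -6  [B.cnt - 22]
26. n13.key = true  [A₀.env == -6]
27. n14.mk = 22  [22]
28. n15.wid = false  [terminal]
29. n14.cnt = 30  [30]
30. n16.mk = 1  [B₀.cnt * -2 + 61]
31. n17.depth = 16  [B.mk + 15]
32. n18.wid = false  [terminal]
33. n19.fin = 20  [terminal]
34. n17.idx = -6  [S.depth * 2 - 38]
35. n17.lim = true  [b.wid == false]
36. n17.val = 4  [f.fin + S.depth - 32]
37. n16.cnt = 2  [S.val - 2]
38. n20.hot = "np"  ["np"]
39. n21.mk = -1  [len(C.hot) - 3]
40. n22.wid = false  [terminal]
41. n23.fin = 8  [terminal]
42. n24.ok = 12  [terminal]
43. n21.cnt = 8  [B.mk * -2 + 6]
44. n25.mk = 7  [B₀.cnt * -2 + 23]
45. n26.wid = "zy"  [terminal]
46. n25.cnt = 18  [B.mk * -2 + 32]
47. n20.off = 26  [B₁.cnt * 2 - 10]
48. n20.val = "npy"  [C.hot ++ "y"]
49. n20.env = 11  [B₁.cnt - 7]
50. n13.mk = 21  [C.off * -1 + 47]
51. n13.env = 4  [C.off * 3 - 74]
52. n0.idx = 30  [A₁.mk + 9]
53. n0.lim = false  [false]
54. n0.val = 8  [A₀.mk * 2 - 22]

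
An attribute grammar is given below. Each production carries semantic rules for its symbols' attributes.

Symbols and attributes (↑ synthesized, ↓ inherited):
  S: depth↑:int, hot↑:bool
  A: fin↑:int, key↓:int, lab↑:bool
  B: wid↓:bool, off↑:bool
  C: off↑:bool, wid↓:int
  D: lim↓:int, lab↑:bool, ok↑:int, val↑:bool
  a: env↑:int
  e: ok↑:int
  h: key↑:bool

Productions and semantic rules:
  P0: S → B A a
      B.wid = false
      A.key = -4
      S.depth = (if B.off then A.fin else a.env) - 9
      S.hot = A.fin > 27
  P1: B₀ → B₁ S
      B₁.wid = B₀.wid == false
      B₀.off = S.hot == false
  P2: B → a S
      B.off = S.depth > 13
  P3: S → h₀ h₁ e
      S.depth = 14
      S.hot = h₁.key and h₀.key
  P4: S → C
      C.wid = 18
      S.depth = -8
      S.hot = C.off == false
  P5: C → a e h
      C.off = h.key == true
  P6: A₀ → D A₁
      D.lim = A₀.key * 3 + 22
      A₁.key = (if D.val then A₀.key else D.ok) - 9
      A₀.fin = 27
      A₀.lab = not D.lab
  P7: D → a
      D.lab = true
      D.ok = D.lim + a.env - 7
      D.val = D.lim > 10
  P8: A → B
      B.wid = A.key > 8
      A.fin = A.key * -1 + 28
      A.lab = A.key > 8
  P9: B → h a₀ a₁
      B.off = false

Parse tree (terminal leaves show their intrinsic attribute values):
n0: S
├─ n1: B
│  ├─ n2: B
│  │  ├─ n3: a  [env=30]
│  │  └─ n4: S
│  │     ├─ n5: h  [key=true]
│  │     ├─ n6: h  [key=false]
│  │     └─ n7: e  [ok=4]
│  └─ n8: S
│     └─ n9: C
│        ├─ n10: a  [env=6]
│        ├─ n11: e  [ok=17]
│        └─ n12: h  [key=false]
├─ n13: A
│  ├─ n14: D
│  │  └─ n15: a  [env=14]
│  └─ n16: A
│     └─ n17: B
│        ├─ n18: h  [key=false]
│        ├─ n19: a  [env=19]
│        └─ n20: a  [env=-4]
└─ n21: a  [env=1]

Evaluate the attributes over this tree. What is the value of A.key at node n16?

8

1. n1.wid = false  [false]
2. n2.wid = true  [B₀.wid == false]
3. n3.env = 30  [terminal]
4. n5.key = true  [terminal]
5. n6.key = false  [terminal]
6. n7.ok = 4  [terminal]
7. n4.depth = 14  [14]
8. n4.hot = false  [h₁.key and h₀.key]
9. n2.off = true  [S.depth > 13]
10. n9.wid = 18  [18]
11. n10.env = 6  [terminal]
12. n11.ok = 17  [terminal]
13. n12.key = false  [terminal]
14. n9.off = false  [h.key == true]
15. n8.depth = -8  [-8]
16. n8.hot = true  [C.off == false]
17. n1.off = false  [S.hot == false]
18. n13.key = -4  [-4]
19. n14.lim = 10  [A₀.key * 3 + 22]
20. n15.env = 14  [terminal]
21. n14.lab = true  [true]
22. n14.ok = 17  [D.lim + a.env - 7]
23. n14.val = false  [D.lim > 10]
24. n16.key = 8  [(if D.val then A₀.key else D.ok) - 9]
25. n17.wid = false  [A.key > 8]
26. n18.key = false  [terminal]
27. n19.env = 19  [terminal]
28. n20.env = -4  [terminal]
29. n17.off = false  [false]
30. n16.fin = 20  [A.key * -1 + 28]
31. n16.lab = false  [A.key > 8]
32. n13.fin = 27  [27]
33. n13.lab = false  [not D.lab]
34. n21.env = 1  [terminal]
35. n0.depth = -8  [(if B.off then A.fin else a.env) - 9]
36. n0.hot = false  [A.fin > 27]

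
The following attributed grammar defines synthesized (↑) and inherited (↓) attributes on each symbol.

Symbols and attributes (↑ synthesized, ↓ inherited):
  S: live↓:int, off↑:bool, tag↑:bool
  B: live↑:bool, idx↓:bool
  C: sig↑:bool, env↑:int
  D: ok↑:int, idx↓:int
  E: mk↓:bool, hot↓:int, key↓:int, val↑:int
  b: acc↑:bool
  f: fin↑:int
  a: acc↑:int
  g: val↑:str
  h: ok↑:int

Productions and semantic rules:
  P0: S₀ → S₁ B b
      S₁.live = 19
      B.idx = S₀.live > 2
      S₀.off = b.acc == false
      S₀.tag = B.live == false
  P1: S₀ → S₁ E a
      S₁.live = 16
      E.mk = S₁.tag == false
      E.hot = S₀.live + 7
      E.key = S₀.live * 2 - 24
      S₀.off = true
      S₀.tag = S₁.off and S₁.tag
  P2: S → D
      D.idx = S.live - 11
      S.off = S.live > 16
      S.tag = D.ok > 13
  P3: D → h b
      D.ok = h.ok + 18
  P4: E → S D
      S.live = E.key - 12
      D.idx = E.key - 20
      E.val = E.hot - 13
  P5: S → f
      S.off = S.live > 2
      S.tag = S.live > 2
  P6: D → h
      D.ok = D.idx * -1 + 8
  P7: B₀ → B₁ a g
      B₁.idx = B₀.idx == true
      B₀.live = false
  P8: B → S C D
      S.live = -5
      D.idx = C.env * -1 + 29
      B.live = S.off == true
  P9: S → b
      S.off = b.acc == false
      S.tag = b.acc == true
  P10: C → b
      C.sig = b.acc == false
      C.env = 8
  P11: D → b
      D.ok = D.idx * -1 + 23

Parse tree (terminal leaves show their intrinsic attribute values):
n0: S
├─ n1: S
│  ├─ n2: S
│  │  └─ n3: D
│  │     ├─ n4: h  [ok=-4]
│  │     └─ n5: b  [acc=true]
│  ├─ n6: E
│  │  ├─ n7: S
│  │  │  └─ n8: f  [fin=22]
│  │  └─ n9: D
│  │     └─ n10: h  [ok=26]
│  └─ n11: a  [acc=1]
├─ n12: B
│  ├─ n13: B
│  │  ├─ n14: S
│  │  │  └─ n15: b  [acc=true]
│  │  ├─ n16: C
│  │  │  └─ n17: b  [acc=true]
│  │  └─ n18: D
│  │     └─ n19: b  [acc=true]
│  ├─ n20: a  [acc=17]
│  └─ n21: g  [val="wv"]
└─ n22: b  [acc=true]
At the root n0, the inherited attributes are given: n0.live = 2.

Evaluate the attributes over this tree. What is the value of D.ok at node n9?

14

1. n0.live = 2  [given at root]
2. n1.live = 19  [19]
3. n2.live = 16  [16]
4. n3.idx = 5  [S.live - 11]
5. n4.ok = -4  [terminal]
6. n5.acc = true  [terminal]
7. n3.ok = 14  [h.ok + 18]
8. n2.off = false  [S.live > 16]
9. n2.tag = true  [D.ok > 13]
10. n6.mk = false  [S₁.tag == false]
11. n6.hot = 26  [S₀.live + 7]
12. n6.key = 14  [S₀.live * 2 - 24]
13. n7.live = 2  [E.key - 12]
14. n8.fin = 22  [terminal]
15. n7.off = false  [S.live > 2]
16. n7.tag = false  [S.live > 2]
17. n9.idx = -6  [E.key - 20]
18. n10.ok = 26  [terminal]
19. n9.ok = 14  [D.idx * -1 + 8]
20. n6.val = 13  [E.hot - 13]
21. n11.acc = 1  [terminal]
22. n1.off = true  [true]
23. n1.tag = false  [S₁.off and S₁.tag]
24. n12.idx = false  [S₀.live > 2]
25. n13.idx = false  [B₀.idx == true]
26. n14.live = -5  [-5]
27. n15.acc = true  [terminal]
28. n14.off = false  [b.acc == false]
29. n14.tag = true  [b.acc == true]
30. n17.acc = true  [terminal]
31. n16.sig = false  [b.acc == false]
32. n16.env = 8  [8]
33. n18.idx = 21  [C.env * -1 + 29]
34. n19.acc = true  [terminal]
35. n18.ok = 2  [D.idx * -1 + 23]
36. n13.live = false  [S.off == true]
37. n20.acc = 17  [terminal]
38. n21.val = "wv"  [terminal]
39. n12.live = false  [false]
40. n22.acc = true  [terminal]
41. n0.off = false  [b.acc == false]
42. n0.tag = true  [B.live == false]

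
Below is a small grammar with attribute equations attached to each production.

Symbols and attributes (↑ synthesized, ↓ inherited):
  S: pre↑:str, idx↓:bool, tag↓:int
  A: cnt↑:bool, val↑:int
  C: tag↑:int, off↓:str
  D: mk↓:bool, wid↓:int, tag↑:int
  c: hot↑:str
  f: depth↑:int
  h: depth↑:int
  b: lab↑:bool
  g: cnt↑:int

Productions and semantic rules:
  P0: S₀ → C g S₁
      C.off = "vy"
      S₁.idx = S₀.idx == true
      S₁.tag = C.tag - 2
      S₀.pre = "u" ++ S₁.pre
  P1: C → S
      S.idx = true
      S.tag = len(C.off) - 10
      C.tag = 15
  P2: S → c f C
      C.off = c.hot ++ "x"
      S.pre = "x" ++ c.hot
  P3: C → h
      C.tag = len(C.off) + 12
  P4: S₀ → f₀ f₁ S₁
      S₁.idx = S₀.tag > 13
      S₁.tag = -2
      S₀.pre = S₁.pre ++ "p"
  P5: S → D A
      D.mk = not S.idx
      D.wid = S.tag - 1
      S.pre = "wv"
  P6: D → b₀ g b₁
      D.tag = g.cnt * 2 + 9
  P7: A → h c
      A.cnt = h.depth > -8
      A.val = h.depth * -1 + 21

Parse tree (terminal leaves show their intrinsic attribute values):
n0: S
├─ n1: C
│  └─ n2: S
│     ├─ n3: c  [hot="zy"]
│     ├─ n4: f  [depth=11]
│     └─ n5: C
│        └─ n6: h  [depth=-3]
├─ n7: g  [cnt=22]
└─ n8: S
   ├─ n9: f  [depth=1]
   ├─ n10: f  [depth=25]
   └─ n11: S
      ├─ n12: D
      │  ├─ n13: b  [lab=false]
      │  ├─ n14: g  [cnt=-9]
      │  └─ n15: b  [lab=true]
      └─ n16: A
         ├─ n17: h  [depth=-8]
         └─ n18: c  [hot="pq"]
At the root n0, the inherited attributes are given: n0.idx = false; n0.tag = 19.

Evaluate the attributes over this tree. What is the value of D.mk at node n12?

true

1. n0.idx = false  [given at root]
2. n0.tag = 19  [given at root]
3. n1.off = "vy"  ["vy"]
4. n2.idx = true  [true]
5. n2.tag = -8  [len(C.off) - 10]
6. n3.hot = "zy"  [terminal]
7. n4.depth = 11  [terminal]
8. n5.off = "zyx"  [c.hot ++ "x"]
9. n6.depth = -3  [terminal]
10. n5.tag = 15  [len(C.off) + 12]
11. n2.pre = "xzy"  ["x" ++ c.hot]
12. n1.tag = 15  [15]
13. n7.cnt = 22  [terminal]
14. n8.idx = false  [S₀.idx == true]
15. n8.tag = 13  [C.tag - 2]
16. n9.depth = 1  [terminal]
17. n10.depth = 25  [terminal]
18. n11.idx = false  [S₀.tag > 13]
19. n11.tag = -2  [-2]
20. n12.mk = true  [not S.idx]
21. n12.wid = -3  [S.tag - 1]
22. n13.lab = false  [terminal]
23. n14.cnt = -9  [terminal]
24. n15.lab = true  [terminal]
25. n12.tag = -9  [g.cnt * 2 + 9]
26. n17.depth = -8  [terminal]
27. n18.hot = "pq"  [terminal]
28. n16.cnt = false  [h.depth > -8]
29. n16.val = 29  [h.depth * -1 + 21]
30. n11.pre = "wv"  ["wv"]
31. n8.pre = "wvp"  [S₁.pre ++ "p"]
32. n0.pre = "uwvp"  ["u" ++ S₁.pre]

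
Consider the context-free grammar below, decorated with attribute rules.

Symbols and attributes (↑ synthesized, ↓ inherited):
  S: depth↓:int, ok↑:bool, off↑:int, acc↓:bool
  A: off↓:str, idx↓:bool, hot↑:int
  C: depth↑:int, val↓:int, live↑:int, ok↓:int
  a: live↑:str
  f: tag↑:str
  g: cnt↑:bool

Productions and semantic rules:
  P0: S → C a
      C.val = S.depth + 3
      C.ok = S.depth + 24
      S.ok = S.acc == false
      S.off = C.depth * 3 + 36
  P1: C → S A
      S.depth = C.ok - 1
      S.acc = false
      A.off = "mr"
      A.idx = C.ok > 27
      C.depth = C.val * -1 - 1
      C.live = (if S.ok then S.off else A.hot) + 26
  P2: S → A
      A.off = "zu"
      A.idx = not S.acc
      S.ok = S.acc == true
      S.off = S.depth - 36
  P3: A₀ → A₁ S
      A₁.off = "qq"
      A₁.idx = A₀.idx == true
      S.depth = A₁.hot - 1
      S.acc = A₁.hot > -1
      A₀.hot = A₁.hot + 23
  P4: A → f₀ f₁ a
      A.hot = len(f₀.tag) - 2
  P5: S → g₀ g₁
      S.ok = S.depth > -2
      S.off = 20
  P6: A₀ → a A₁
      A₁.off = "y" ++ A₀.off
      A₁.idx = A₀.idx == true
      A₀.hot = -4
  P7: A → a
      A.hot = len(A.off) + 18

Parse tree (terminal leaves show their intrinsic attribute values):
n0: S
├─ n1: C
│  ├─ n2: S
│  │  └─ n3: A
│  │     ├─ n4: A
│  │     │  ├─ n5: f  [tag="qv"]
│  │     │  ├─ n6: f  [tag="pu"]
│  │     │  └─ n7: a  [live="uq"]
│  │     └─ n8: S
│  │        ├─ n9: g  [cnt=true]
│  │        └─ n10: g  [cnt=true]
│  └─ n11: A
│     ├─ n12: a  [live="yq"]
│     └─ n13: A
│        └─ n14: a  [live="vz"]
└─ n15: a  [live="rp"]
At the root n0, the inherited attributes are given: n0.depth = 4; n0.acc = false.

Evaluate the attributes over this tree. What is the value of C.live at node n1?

1. n0.depth = 4  [given at root]
2. n0.acc = false  [given at root]
3. n1.val = 7  [S.depth + 3]
4. n1.ok = 28  [S.depth + 24]
5. n2.depth = 27  [C.ok - 1]
6. n2.acc = false  [false]
7. n3.off = "zu"  ["zu"]
8. n3.idx = true  [not S.acc]
9. n4.off = "qq"  ["qq"]
10. n4.idx = true  [A₀.idx == true]
11. n5.tag = "qv"  [terminal]
12. n6.tag = "pu"  [terminal]
13. n7.live = "uq"  [terminal]
14. n4.hot = 0  [len(f₀.tag) - 2]
15. n8.depth = -1  [A₁.hot - 1]
16. n8.acc = true  [A₁.hot > -1]
17. n9.cnt = true  [terminal]
18. n10.cnt = true  [terminal]
19. n8.ok = true  [S.depth > -2]
20. n8.off = 20  [20]
21. n3.hot = 23  [A₁.hot + 23]
22. n2.ok = false  [S.acc == true]
23. n2.off = -9  [S.depth - 36]
24. n11.off = "mr"  ["mr"]
25. n11.idx = true  [C.ok > 27]
26. n12.live = "yq"  [terminal]
27. n13.off = "ymr"  ["y" ++ A₀.off]
28. n13.idx = true  [A₀.idx == true]
29. n14.live = "vz"  [terminal]
30. n13.hot = 21  [len(A.off) + 18]
31. n11.hot = -4  [-4]
32. n1.depth = -8  [C.val * -1 - 1]
33. n1.live = 22  [(if S.ok then S.off else A.hot) + 26]
34. n15.live = "rp"  [terminal]
35. n0.ok = true  [S.acc == false]
36. n0.off = 12  [C.depth * 3 + 36]

22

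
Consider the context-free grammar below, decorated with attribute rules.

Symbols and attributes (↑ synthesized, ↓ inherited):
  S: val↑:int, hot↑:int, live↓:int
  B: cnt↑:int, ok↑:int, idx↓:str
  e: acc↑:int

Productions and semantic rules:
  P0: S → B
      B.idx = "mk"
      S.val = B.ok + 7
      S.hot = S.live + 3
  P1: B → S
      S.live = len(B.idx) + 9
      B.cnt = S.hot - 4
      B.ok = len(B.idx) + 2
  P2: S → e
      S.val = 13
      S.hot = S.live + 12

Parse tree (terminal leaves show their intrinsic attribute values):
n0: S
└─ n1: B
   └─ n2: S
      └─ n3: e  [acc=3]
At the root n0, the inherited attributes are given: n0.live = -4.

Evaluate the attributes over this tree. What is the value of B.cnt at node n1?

1. n0.live = -4  [given at root]
2. n1.idx = "mk"  ["mk"]
3. n2.live = 11  [len(B.idx) + 9]
4. n3.acc = 3  [terminal]
5. n2.val = 13  [13]
6. n2.hot = 23  [S.live + 12]
7. n1.cnt = 19  [S.hot - 4]
8. n1.ok = 4  [len(B.idx) + 2]
9. n0.val = 11  [B.ok + 7]
10. n0.hot = -1  [S.live + 3]

19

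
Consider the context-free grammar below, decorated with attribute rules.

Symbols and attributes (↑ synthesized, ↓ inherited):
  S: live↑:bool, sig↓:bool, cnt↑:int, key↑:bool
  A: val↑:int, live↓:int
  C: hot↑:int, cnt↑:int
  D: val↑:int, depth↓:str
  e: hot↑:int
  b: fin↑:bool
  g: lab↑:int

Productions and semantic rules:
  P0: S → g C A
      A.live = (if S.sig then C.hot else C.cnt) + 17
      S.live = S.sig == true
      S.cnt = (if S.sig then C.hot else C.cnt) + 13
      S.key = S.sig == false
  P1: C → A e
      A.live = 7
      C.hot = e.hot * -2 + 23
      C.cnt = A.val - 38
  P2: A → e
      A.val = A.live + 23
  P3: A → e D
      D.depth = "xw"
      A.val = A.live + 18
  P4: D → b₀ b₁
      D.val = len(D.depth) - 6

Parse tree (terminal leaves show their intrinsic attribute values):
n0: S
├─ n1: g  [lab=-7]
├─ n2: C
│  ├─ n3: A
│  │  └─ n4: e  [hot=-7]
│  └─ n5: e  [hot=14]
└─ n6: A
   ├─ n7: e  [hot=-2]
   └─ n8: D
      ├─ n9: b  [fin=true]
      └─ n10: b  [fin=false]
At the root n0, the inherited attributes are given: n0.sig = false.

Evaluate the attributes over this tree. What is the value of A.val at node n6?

1. n0.sig = false  [given at root]
2. n1.lab = -7  [terminal]
3. n3.live = 7  [7]
4. n4.hot = -7  [terminal]
5. n3.val = 30  [A.live + 23]
6. n5.hot = 14  [terminal]
7. n2.hot = -5  [e.hot * -2 + 23]
8. n2.cnt = -8  [A.val - 38]
9. n6.live = 9  [(if S.sig then C.hot else C.cnt) + 17]
10. n7.hot = -2  [terminal]
11. n8.depth = "xw"  ["xw"]
12. n9.fin = true  [terminal]
13. n10.fin = false  [terminal]
14. n8.val = -4  [len(D.depth) - 6]
15. n6.val = 27  [A.live + 18]
16. n0.live = false  [S.sig == true]
17. n0.cnt = 5  [(if S.sig then C.hot else C.cnt) + 13]
18. n0.key = true  [S.sig == false]

27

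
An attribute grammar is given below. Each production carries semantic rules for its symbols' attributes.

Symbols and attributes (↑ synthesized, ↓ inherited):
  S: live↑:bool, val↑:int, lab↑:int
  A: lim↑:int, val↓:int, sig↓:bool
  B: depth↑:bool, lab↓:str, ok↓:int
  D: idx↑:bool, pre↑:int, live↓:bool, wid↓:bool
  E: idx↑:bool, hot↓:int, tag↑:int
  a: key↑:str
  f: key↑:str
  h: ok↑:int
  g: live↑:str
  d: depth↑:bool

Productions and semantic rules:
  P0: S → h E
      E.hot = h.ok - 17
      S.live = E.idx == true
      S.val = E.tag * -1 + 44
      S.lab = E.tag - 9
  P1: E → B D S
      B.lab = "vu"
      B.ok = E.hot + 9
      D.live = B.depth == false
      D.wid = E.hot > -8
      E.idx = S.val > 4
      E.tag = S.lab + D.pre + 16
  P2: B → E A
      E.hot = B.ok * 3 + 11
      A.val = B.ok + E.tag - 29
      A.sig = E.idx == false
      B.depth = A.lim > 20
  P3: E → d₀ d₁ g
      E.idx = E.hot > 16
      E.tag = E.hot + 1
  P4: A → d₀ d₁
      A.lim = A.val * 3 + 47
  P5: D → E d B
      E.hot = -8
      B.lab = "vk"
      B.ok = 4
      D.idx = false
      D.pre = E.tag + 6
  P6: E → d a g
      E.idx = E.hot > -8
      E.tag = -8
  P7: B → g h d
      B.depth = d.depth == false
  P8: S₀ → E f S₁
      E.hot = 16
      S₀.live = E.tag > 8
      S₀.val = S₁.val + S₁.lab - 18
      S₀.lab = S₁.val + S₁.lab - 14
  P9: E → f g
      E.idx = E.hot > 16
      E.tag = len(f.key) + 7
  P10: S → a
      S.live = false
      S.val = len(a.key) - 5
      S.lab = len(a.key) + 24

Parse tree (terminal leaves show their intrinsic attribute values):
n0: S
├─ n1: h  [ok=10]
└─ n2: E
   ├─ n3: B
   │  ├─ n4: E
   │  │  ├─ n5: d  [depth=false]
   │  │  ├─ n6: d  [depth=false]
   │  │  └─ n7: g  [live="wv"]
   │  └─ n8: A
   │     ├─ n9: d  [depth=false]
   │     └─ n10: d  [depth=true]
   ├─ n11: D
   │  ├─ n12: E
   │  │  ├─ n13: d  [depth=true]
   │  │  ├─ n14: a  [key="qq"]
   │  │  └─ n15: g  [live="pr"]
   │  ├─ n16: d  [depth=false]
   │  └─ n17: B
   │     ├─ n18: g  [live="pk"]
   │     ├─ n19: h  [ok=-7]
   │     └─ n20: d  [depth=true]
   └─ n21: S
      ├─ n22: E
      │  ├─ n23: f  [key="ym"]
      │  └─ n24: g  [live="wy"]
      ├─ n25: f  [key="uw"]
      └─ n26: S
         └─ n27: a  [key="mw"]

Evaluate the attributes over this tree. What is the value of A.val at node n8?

1. n1.ok = 10  [terminal]
2. n2.hot = -7  [h.ok - 17]
3. n3.lab = "vu"  ["vu"]
4. n3.ok = 2  [E.hot + 9]
5. n4.hot = 17  [B.ok * 3 + 11]
6. n5.depth = false  [terminal]
7. n6.depth = false  [terminal]
8. n7.live = "wv"  [terminal]
9. n4.idx = true  [E.hot > 16]
10. n4.tag = 18  [E.hot + 1]
11. n8.val = -9  [B.ok + E.tag - 29]
12. n8.sig = false  [E.idx == false]
13. n9.depth = false  [terminal]
14. n10.depth = true  [terminal]
15. n8.lim = 20  [A.val * 3 + 47]
16. n3.depth = false  [A.lim > 20]
17. n11.live = true  [B.depth == false]
18. n11.wid = true  [E.hot > -8]
19. n12.hot = -8  [-8]
20. n13.depth = true  [terminal]
21. n14.key = "qq"  [terminal]
22. n15.live = "pr"  [terminal]
23. n12.idx = false  [E.hot > -8]
24. n12.tag = -8  [-8]
25. n16.depth = false  [terminal]
26. n17.lab = "vk"  ["vk"]
27. n17.ok = 4  [4]
28. n18.live = "pk"  [terminal]
29. n19.ok = -7  [terminal]
30. n20.depth = true  [terminal]
31. n17.depth = false  [d.depth == false]
32. n11.idx = false  [false]
33. n11.pre = -2  [E.tag + 6]
34. n22.hot = 16  [16]
35. n23.key = "ym"  [terminal]
36. n24.live = "wy"  [terminal]
37. n22.idx = false  [E.hot > 16]
38. n22.tag = 9  [len(f.key) + 7]
39. n25.key = "uw"  [terminal]
40. n27.key = "mw"  [terminal]
41. n26.live = false  [false]
42. n26.val = -3  [len(a.key) - 5]
43. n26.lab = 26  [len(a.key) + 24]
44. n21.live = true  [E.tag > 8]
45. n21.val = 5  [S₁.val + S₁.lab - 18]
46. n21.lab = 9  [S₁.val + S₁.lab - 14]
47. n2.idx = true  [S.val > 4]
48. n2.tag = 23  [S.lab + D.pre + 16]
49. n0.live = true  [E.idx == true]
50. n0.val = 21  [E.tag * -1 + 44]
51. n0.lab = 14  [E.tag - 9]

-9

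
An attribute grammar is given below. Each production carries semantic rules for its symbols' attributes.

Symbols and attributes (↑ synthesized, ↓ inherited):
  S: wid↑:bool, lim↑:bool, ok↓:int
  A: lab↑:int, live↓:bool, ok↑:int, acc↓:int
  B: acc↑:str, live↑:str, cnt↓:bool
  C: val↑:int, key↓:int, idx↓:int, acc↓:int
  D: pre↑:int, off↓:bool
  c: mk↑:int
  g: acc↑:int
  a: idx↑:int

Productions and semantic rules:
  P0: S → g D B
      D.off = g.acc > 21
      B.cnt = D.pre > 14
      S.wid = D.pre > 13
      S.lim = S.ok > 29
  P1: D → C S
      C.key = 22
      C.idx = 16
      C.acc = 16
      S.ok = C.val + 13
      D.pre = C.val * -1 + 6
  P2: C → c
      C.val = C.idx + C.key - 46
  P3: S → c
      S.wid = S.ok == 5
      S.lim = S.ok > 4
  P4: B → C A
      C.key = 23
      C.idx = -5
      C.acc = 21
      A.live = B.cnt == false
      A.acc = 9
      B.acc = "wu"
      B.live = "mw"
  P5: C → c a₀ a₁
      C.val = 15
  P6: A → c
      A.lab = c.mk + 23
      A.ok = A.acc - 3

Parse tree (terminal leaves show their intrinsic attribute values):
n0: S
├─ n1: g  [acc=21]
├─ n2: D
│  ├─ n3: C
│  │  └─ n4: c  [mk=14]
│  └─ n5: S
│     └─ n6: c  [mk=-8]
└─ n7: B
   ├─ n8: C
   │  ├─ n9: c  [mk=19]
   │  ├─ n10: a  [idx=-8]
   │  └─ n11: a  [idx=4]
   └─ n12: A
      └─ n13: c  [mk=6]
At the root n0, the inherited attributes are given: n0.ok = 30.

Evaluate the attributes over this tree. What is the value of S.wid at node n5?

true

1. n0.ok = 30  [given at root]
2. n1.acc = 21  [terminal]
3. n2.off = false  [g.acc > 21]
4. n3.key = 22  [22]
5. n3.idx = 16  [16]
6. n3.acc = 16  [16]
7. n4.mk = 14  [terminal]
8. n3.val = -8  [C.idx + C.key - 46]
9. n5.ok = 5  [C.val + 13]
10. n6.mk = -8  [terminal]
11. n5.wid = true  [S.ok == 5]
12. n5.lim = true  [S.ok > 4]
13. n2.pre = 14  [C.val * -1 + 6]
14. n7.cnt = false  [D.pre > 14]
15. n8.key = 23  [23]
16. n8.idx = -5  [-5]
17. n8.acc = 21  [21]
18. n9.mk = 19  [terminal]
19. n10.idx = -8  [terminal]
20. n11.idx = 4  [terminal]
21. n8.val = 15  [15]
22. n12.live = true  [B.cnt == false]
23. n12.acc = 9  [9]
24. n13.mk = 6  [terminal]
25. n12.lab = 29  [c.mk + 23]
26. n12.ok = 6  [A.acc - 3]
27. n7.acc = "wu"  ["wu"]
28. n7.live = "mw"  ["mw"]
29. n0.wid = true  [D.pre > 13]
30. n0.lim = true  [S.ok > 29]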